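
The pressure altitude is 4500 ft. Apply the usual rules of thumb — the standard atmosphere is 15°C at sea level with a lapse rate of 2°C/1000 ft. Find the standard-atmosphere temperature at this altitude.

ISA temperature = 15 − 2 × (4500/1000) = 15 − 9 = 6°C.

6°C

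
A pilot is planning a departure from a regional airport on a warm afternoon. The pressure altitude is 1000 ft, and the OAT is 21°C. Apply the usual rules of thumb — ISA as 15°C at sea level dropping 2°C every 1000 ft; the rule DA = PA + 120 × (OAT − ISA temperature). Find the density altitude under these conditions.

1960 ft

ISA temperature at 1000 ft = 15 − 2 × (1000/1000) = 13°C.
ISA deviation = 21 − 13 = +8°C.
Density altitude = 1000 + 120 × (8) = 1000 + (+960) = 1960 ft.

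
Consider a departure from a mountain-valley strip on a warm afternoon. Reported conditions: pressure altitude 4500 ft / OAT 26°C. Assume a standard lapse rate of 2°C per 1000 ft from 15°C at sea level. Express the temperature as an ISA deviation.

ISA+20°C

ISA temperature at 4500 ft = 15 − 2 × (4500/1000) = 6°C.
Deviation = OAT − ISA = 26 − 6 = +20°C.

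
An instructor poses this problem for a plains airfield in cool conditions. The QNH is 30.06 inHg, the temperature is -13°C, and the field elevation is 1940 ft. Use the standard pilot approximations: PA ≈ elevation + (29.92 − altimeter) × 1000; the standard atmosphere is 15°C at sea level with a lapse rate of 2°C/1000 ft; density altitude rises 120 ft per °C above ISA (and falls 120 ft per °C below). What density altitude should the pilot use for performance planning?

Pressure altitude = 1940 + (29.92 − 30.06) × 1000 = 1940 + (-140) = 1800 ft.
ISA temperature at 1800 ft = 15 − 2 × (1800/1000) = 11.4°C.
ISA deviation = -13 − 11.4 = -24.4°C.
Density altitude = 1800 + 120 × (-24.4) = -1128 ft.

-1128 ft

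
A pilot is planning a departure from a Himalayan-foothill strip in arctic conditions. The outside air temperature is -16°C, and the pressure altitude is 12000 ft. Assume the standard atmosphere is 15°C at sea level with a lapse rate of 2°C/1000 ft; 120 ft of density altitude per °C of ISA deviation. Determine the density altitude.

ISA temperature at 12000 ft = 15 − 2 × (12000/1000) = -9°C.
ISA deviation = -16 − (-9) = -7°C.
Density altitude = 12000 + 120 × (-7) = 12000 + (-840) = 11160 ft.

11160 ft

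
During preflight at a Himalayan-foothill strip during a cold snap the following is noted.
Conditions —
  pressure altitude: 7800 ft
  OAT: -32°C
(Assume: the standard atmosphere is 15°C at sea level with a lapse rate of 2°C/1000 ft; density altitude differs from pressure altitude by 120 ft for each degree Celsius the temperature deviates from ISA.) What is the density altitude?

4032 ft

ISA temperature at 7800 ft = 15 − 2 × (7800/1000) = -0.6°C.
ISA deviation = -32 − (-0.6) = -31.4°C.
Density altitude = 7800 + 120 × (-31.4) = 7800 + (-3768) = 4032 ft.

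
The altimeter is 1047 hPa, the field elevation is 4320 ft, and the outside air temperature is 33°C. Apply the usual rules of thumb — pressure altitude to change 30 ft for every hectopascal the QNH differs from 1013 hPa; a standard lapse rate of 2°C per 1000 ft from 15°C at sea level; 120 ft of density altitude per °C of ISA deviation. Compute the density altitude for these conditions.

6252 ft

Pressure altitude = 4320 + (1013 − 1047) × 30 = 4320 + (-1020) = 3300 ft.
ISA temperature at 3300 ft = 15 − 2 × (3300/1000) = 8.4°C.
ISA deviation = 33 − 8.4 = +24.6°C.
Density altitude = 3300 + 120 × (24.6) = 6252 ft.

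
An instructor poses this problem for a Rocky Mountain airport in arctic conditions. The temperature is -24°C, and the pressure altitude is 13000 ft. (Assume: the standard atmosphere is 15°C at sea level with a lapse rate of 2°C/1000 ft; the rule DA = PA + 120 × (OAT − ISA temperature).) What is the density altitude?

11440 ft

ISA temperature at 13000 ft = 15 − 2 × (13000/1000) = -11°C.
ISA deviation = -24 − (-11) = -13°C.
Density altitude = 13000 + 120 × (-13) = 13000 + (-1560) = 11440 ft.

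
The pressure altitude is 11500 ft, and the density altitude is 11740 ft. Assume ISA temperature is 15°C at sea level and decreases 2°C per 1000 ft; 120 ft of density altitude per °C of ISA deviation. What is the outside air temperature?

-6°C

Density altitude − pressure altitude = 11740 − 11500 = +240 ft.
At 120 ft/°C that is an ISA deviation of 240/120 = +2°C.
ISA temperature at 11500 ft = 15 − 2 × (11500/1000) = -8°C.
OAT = ISA + deviation = -8 + (+2) = -6°C.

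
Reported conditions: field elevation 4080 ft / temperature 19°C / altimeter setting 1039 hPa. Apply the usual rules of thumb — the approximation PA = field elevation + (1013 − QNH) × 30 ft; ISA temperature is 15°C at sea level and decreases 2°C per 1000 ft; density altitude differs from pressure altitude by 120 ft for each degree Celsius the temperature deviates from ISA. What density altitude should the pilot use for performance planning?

Pressure altitude = 4080 + (1013 − 1039) × 30 = 4080 + (-780) = 3300 ft.
ISA temperature at 3300 ft = 15 − 2 × (3300/1000) = 8.4°C.
ISA deviation = 19 − 8.4 = +10.6°C.
Density altitude = 3300 + 120 × (10.6) = 4572 ft.

4572 ft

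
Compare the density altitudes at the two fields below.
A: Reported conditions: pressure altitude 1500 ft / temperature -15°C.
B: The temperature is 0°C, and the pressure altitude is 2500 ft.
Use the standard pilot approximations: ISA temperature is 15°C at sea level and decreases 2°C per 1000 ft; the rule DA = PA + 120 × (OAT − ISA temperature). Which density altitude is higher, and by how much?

A: ISA temp = 12°C, deviation -27°C, DA = 1500 + 120 × (-27) = -1740 ft.
B: ISA temp = 10°C, deviation -10°C, DA = 2500 + 120 × (-10) = 1300 ft.
B is higher by 1300 − (-1740) = 3040 ft.

B by 3040 ft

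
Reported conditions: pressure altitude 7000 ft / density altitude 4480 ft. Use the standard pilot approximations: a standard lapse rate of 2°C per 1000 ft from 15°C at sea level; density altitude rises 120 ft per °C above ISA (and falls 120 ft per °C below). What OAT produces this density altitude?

Density altitude − pressure altitude = 4480 − 7000 = -2520 ft.
At 120 ft/°C that is an ISA deviation of -2520/120 = -21°C.
ISA temperature at 7000 ft = 15 − 2 × (7000/1000) = 1°C.
OAT = ISA + deviation = 1 + (-21) = -20°C.

-20°C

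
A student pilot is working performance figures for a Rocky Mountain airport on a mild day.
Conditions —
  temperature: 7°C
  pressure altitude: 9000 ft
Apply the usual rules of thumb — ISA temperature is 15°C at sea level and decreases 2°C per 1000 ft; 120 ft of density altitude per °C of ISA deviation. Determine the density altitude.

ISA temperature at 9000 ft = 15 − 2 × (9000/1000) = -3°C.
ISA deviation = 7 − (-3) = +10°C.
Density altitude = 9000 + 120 × (10) = 9000 + (+1200) = 10200 ft.

10200 ft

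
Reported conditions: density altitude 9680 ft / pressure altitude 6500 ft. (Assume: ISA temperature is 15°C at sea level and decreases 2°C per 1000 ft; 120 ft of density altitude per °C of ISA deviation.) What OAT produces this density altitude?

28.5°C

Density altitude − pressure altitude = 9680 − 6500 = +3180 ft.
At 120 ft/°C that is an ISA deviation of 3180/120 = +26.5°C.
ISA temperature at 6500 ft = 15 − 2 × (6500/1000) = 2°C.
OAT = ISA + deviation = 2 + (+26.5) = 28.5°C.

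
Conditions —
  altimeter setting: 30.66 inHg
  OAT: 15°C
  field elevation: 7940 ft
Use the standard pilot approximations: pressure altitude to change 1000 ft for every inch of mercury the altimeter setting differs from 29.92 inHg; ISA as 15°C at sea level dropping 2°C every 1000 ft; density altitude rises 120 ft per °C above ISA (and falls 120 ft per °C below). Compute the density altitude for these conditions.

8928 ft

Pressure altitude = 7940 + (29.92 − 30.66) × 1000 = 7940 + (-740) = 7200 ft.
ISA temperature at 7200 ft = 15 − 2 × (7200/1000) = 0.6°C.
ISA deviation = 15 − 0.6 = +14.4°C.
Density altitude = 7200 + 120 × (14.4) = 8928 ft.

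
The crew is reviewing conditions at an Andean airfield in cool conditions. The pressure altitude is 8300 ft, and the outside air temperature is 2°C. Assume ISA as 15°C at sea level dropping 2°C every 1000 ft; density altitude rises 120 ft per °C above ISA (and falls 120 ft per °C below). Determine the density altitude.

8732 ft

ISA temperature at 8300 ft = 15 − 2 × (8300/1000) = -1.6°C.
ISA deviation = 2 − (-1.6) = +3.6°C.
Density altitude = 8300 + 120 × (3.6) = 8300 + (+432) = 8732 ft.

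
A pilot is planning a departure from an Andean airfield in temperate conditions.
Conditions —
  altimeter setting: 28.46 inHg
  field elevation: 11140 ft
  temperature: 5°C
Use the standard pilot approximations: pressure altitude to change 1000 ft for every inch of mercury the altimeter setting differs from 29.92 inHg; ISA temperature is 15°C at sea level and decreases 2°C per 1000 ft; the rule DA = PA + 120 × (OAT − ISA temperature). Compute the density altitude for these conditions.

Pressure altitude = 11140 + (29.92 − 28.46) × 1000 = 11140 + (+1460) = 12600 ft.
ISA temperature at 12600 ft = 15 − 2 × (12600/1000) = -10.2°C.
ISA deviation = 5 − (-10.2) = +15.2°C.
Density altitude = 12600 + 120 × (15.2) = 14424 ft.

14424 ft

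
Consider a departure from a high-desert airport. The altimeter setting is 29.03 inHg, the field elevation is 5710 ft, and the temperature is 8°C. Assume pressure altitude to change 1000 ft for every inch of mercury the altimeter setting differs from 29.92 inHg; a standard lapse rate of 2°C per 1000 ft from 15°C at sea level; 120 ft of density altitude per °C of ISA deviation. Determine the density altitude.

7344 ft

Pressure altitude = 5710 + (29.92 − 29.03) × 1000 = 5710 + (+890) = 6600 ft.
ISA temperature at 6600 ft = 15 − 2 × (6600/1000) = 1.8°C.
ISA deviation = 8 − 1.8 = +6.2°C.
Density altitude = 6600 + 120 × (6.2) = 7344 ft.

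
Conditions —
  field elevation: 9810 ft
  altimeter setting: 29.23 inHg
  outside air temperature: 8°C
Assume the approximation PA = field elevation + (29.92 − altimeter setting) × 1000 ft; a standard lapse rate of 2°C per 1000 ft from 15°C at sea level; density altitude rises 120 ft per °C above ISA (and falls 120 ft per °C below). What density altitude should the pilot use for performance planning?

12180 ft

Pressure altitude = 9810 + (29.92 − 29.23) × 1000 = 9810 + (+690) = 10500 ft.
ISA temperature at 10500 ft = 15 − 2 × (10500/1000) = -6°C.
ISA deviation = 8 − (-6) = +14°C.
Density altitude = 10500 + 120 × (14) = 12180 ft.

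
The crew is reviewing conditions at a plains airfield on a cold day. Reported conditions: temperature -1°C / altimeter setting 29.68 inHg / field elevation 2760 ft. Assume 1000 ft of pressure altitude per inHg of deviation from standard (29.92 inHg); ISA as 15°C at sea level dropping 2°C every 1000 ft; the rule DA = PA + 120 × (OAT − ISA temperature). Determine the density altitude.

Pressure altitude = 2760 + (29.92 − 29.68) × 1000 = 2760 + (+240) = 3000 ft.
ISA temperature at 3000 ft = 15 − 2 × (3000/1000) = 9°C.
ISA deviation = -1 − 9 = -10°C.
Density altitude = 3000 + 120 × (-10) = 1800 ft.

1800 ft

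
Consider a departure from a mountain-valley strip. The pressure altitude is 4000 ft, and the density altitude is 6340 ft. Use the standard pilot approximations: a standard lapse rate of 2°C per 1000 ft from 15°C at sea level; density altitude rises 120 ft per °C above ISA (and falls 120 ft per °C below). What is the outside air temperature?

26.5°C

Density altitude − pressure altitude = 6340 − 4000 = +2340 ft.
At 120 ft/°C that is an ISA deviation of 2340/120 = +19.5°C.
ISA temperature at 4000 ft = 15 − 2 × (4000/1000) = 7°C.
OAT = ISA + deviation = 7 + (+19.5) = 26.5°C.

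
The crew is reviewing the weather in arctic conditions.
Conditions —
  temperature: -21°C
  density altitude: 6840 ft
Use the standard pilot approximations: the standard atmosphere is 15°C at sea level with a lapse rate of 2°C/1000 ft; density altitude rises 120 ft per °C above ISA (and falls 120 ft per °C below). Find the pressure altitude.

DA = PA + 120 × (OAT − (15 − 2·PA/1000)) = PA + 120·OAT − 1800 + 0.24·PA = 1.24·PA + 120·OAT − 1800.
So 1.24·PA = 6840 − 120 × (-21) + 1800 = 11160.
PA = 11160 / 1.24 = 9000 ft.

9000 ft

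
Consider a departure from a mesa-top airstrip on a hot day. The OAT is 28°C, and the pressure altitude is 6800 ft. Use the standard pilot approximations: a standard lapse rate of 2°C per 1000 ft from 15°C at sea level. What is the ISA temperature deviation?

ISA+26.6°C

ISA temperature at 6800 ft = 15 − 2 × (6800/1000) = 1.4°C.
Deviation = OAT − ISA = 28 − 1.4 = +26.6°C.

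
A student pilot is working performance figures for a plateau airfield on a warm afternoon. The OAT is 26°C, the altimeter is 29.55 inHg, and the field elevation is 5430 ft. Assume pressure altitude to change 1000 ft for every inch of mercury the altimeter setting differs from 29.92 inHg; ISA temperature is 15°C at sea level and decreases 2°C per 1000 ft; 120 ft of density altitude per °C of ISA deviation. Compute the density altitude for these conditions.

8512 ft

Pressure altitude = 5430 + (29.92 − 29.55) × 1000 = 5430 + (+370) = 5800 ft.
ISA temperature at 5800 ft = 15 − 2 × (5800/1000) = 3.4°C.
ISA deviation = 26 − 3.4 = +22.6°C.
Density altitude = 5800 + 120 × (22.6) = 8512 ft.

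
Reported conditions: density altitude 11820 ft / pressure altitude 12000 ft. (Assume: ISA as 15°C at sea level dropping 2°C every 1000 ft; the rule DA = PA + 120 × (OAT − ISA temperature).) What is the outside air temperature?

-10.5°C

Density altitude − pressure altitude = 11820 − 12000 = -180 ft.
At 120 ft/°C that is an ISA deviation of -180/120 = -1.5°C.
ISA temperature at 12000 ft = 15 − 2 × (12000/1000) = -9°C.
OAT = ISA + deviation = -9 + (-1.5) = -10.5°C.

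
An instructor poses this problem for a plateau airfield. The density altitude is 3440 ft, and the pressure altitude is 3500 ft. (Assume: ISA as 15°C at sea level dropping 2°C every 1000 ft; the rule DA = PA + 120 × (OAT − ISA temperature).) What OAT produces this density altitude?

7.5°C

Density altitude − pressure altitude = 3440 − 3500 = -60 ft.
At 120 ft/°C that is an ISA deviation of -60/120 = -0.5°C.
ISA temperature at 3500 ft = 15 − 2 × (3500/1000) = 8°C.
OAT = ISA + deviation = 8 + (-0.5) = 7.5°C.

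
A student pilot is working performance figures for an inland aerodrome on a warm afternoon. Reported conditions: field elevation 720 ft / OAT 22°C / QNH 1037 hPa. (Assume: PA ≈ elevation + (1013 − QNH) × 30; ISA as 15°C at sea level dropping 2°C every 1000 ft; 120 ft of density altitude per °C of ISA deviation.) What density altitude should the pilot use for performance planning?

840 ft

Pressure altitude = 720 + (1013 − 1037) × 30 = 720 + (-720) = 0 ft.
ISA temperature at 0 ft = 15 − 2 × (0/1000) = 15°C.
ISA deviation = 22 − 15 = +7°C.
Density altitude = 0 + 120 × (7) = 840 ft.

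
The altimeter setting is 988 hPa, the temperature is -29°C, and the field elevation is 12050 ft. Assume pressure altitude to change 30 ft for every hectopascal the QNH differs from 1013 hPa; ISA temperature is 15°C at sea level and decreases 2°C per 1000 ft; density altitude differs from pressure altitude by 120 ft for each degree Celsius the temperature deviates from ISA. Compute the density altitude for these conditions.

10592 ft

Pressure altitude = 12050 + (1013 − 988) × 30 = 12050 + (+750) = 12800 ft.
ISA temperature at 12800 ft = 15 − 2 × (12800/1000) = -10.6°C.
ISA deviation = -29 − (-10.6) = -18.4°C.
Density altitude = 12800 + 120 × (-18.4) = 10592 ft.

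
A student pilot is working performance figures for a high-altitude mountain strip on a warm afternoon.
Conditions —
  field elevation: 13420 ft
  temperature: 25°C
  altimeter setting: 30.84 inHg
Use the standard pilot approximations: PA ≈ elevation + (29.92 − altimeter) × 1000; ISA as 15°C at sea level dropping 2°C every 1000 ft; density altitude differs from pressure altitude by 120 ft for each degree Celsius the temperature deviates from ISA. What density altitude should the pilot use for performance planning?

16700 ft

Pressure altitude = 13420 + (29.92 − 30.84) × 1000 = 13420 + (-920) = 12500 ft.
ISA temperature at 12500 ft = 15 − 2 × (12500/1000) = -10°C.
ISA deviation = 25 − (-10) = +35°C.
Density altitude = 12500 + 120 × (35) = 16700 ft.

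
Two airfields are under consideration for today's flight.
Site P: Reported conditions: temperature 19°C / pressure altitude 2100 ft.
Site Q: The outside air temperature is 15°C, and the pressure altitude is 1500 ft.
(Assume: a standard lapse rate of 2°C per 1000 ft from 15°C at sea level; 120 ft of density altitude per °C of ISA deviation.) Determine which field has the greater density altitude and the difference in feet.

Site P: ISA temp = 10.8°C, deviation +8.2°C, DA = 2100 + 120 × 8.2 = 3084 ft.
Site Q: ISA temp = 12°C, deviation +3°C, DA = 1500 + 120 × 3 = 1860 ft.
Site P is higher by 3084 − 1860 = 1224 ft.

Site P by 1224 ft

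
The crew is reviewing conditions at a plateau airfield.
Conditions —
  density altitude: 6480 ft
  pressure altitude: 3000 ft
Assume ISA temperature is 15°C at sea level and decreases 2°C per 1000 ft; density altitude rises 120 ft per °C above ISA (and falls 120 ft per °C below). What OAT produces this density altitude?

38°C

Density altitude − pressure altitude = 6480 − 3000 = +3480 ft.
At 120 ft/°C that is an ISA deviation of 3480/120 = +29°C.
ISA temperature at 3000 ft = 15 − 2 × (3000/1000) = 9°C.
OAT = ISA + deviation = 9 + (+29) = 38°C.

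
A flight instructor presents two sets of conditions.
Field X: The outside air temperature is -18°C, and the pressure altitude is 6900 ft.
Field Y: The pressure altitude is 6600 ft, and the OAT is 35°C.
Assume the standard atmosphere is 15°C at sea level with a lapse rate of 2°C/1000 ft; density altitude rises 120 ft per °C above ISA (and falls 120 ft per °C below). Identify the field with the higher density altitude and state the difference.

Field X: ISA temp = 1.2°C, deviation -19.2°C, DA = 6900 + 120 × (-19.2) = 4596 ft.
Field Y: ISA temp = 1.8°C, deviation +33.2°C, DA = 6600 + 120 × 33.2 = 10584 ft.
Field Y is higher by 10584 − 4596 = 5988 ft.

Field Y by 5988 ft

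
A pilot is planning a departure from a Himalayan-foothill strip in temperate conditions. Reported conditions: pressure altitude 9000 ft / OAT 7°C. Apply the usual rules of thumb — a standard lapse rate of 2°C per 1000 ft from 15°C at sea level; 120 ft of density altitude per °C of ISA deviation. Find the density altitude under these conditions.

10200 ft

ISA temperature at 9000 ft = 15 − 2 × (9000/1000) = -3°C.
ISA deviation = 7 − (-3) = +10°C.
Density altitude = 9000 + 120 × (10) = 9000 + (+1200) = 10200 ft.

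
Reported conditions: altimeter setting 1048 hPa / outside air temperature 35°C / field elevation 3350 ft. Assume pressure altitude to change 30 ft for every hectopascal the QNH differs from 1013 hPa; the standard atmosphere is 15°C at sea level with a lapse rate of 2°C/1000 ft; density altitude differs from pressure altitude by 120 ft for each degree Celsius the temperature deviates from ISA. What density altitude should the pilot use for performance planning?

5252 ft

Pressure altitude = 3350 + (1013 − 1048) × 30 = 3350 + (-1050) = 2300 ft.
ISA temperature at 2300 ft = 15 − 2 × (2300/1000) = 10.4°C.
ISA deviation = 35 − 10.4 = +24.6°C.
Density altitude = 2300 + 120 × (24.6) = 5252 ft.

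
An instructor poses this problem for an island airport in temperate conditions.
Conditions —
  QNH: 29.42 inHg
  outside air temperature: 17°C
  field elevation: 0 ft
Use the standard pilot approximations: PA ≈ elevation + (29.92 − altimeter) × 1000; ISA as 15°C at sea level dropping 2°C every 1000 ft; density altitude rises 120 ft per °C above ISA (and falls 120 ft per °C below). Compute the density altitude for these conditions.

860 ft

Pressure altitude = 0 + (29.92 − 29.42) × 1000 = 0 + (+500) = 500 ft.
ISA temperature at 500 ft = 15 − 2 × (500/1000) = 14°C.
ISA deviation = 17 − 14 = +3°C.
Density altitude = 500 + 120 × (3) = 860 ft.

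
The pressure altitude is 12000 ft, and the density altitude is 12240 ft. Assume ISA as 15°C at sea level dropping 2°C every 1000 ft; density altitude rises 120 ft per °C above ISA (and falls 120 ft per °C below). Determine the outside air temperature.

Density altitude − pressure altitude = 12240 − 12000 = +240 ft.
At 120 ft/°C that is an ISA deviation of 240/120 = +2°C.
ISA temperature at 12000 ft = 15 − 2 × (12000/1000) = -9°C.
OAT = ISA + deviation = -9 + (+2) = -7°C.

-7°C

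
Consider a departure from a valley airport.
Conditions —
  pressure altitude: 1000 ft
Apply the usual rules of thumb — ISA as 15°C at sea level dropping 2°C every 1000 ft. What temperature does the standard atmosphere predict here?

13°C

ISA temperature = 15 − 2 × (1000/1000) = 15 − 2 = 13°C.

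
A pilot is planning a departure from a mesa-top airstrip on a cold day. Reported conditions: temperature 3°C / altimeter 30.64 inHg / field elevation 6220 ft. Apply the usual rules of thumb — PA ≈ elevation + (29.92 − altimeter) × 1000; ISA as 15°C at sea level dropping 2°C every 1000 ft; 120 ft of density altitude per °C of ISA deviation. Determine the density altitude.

5380 ft

Pressure altitude = 6220 + (29.92 − 30.64) × 1000 = 6220 + (-720) = 5500 ft.
ISA temperature at 5500 ft = 15 − 2 × (5500/1000) = 4°C.
ISA deviation = 3 − 4 = -1°C.
Density altitude = 5500 + 120 × (-1) = 5380 ft.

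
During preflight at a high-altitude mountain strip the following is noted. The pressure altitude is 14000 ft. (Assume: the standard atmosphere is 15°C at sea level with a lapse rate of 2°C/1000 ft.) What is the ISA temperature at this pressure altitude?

-13°C

ISA temperature = 15 − 2 × (14000/1000) = 15 − 28 = -13°C.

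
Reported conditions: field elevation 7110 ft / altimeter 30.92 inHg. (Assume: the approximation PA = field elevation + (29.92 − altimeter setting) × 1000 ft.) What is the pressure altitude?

6110 ft

Pressure correction = (29.92 − 30.92) × 1000 = -1000 ft.
Pressure altitude = 7110 + (-1000) = 6110 ft.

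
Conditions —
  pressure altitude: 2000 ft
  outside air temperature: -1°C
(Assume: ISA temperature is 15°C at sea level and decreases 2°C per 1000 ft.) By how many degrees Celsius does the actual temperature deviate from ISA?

ISA-12°C

ISA temperature at 2000 ft = 15 − 2 × (2000/1000) = 11°C.
Deviation = OAT − ISA = -1 − 11 = -12°C.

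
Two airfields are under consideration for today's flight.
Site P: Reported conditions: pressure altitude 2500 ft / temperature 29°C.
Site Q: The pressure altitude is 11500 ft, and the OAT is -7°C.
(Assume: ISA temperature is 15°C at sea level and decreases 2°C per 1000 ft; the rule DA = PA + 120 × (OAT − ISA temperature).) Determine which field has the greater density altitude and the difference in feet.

Site P: ISA temp = 10°C, deviation +19°C, DA = 2500 + 120 × 19 = 4780 ft.
Site Q: ISA temp = -8°C, deviation +1°C, DA = 11500 + 120 × 1 = 11620 ft.
Site Q is higher by 11620 − 4780 = 6840 ft.

Site Q by 6840 ft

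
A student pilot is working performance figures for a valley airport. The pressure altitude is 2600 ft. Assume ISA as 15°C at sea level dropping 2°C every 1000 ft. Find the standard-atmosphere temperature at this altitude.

9.8°C

ISA temperature = 15 − 2 × (2600/1000) = 15 − 5.2 = 9.8°C.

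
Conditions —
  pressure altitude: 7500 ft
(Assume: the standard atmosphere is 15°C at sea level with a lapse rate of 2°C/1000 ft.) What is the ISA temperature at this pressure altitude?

0°C

ISA temperature = 15 − 2 × (7500/1000) = 15 − 15 = 0°C.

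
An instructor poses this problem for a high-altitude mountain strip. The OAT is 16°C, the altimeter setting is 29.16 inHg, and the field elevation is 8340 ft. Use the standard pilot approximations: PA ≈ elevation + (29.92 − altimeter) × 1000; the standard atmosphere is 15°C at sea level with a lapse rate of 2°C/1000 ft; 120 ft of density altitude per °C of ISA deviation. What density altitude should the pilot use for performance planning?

11404 ft

Pressure altitude = 8340 + (29.92 − 29.16) × 1000 = 8340 + (+760) = 9100 ft.
ISA temperature at 9100 ft = 15 − 2 × (9100/1000) = -3.2°C.
ISA deviation = 16 − (-3.2) = +19.2°C.
Density altitude = 9100 + 120 × (19.2) = 11404 ft.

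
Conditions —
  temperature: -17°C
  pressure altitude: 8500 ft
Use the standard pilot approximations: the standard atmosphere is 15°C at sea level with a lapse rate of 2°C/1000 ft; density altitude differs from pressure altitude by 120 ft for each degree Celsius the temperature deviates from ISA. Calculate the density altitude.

ISA temperature at 8500 ft = 15 − 2 × (8500/1000) = -2°C.
ISA deviation = -17 − (-2) = -15°C.
Density altitude = 8500 + 120 × (-15) = 8500 + (-1800) = 6700 ft.

6700 ft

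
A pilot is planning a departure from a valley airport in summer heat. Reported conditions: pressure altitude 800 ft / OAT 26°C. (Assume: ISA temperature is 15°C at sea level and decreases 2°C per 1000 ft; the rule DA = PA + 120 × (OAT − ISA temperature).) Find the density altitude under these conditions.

ISA temperature at 800 ft = 15 − 2 × (800/1000) = 13.4°C.
ISA deviation = 26 − 13.4 = +12.6°C.
Density altitude = 800 + 120 × (12.6) = 800 + (+1512) = 2312 ft.

2312 ft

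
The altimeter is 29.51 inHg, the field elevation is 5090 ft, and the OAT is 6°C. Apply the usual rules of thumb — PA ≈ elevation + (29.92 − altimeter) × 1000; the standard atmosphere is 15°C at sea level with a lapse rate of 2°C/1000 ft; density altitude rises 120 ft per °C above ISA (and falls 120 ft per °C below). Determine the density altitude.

Pressure altitude = 5090 + (29.92 − 29.51) × 1000 = 5090 + (+410) = 5500 ft.
ISA temperature at 5500 ft = 15 − 2 × (5500/1000) = 4°C.
ISA deviation = 6 − 4 = +2°C.
Density altitude = 5500 + 120 × (2) = 5740 ft.

5740 ft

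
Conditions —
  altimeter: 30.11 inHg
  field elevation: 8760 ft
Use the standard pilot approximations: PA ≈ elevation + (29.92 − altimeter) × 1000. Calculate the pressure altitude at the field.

8570 ft

Pressure correction = (29.92 − 30.11) × 1000 = -190 ft.
Pressure altitude = 8760 + (-190) = 8570 ft.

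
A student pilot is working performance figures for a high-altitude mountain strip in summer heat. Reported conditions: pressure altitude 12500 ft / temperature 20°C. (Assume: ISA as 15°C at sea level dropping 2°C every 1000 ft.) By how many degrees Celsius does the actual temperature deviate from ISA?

ISA+30°C

ISA temperature at 12500 ft = 15 − 2 × (12500/1000) = -10°C.
Deviation = OAT − ISA = 20 − (-10) = +30°C.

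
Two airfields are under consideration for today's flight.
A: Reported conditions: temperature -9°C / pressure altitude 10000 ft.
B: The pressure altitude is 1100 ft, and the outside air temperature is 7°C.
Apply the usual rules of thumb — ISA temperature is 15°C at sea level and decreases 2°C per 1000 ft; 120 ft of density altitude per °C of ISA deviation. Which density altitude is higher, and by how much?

A: ISA temp = -5°C, deviation -4°C, DA = 10000 + 120 × (-4) = 9520 ft.
B: ISA temp = 12.8°C, deviation -5.8°C, DA = 1100 + 120 × (-5.8) = 404 ft.
A is higher by 9520 − 404 = 9116 ft.

A by 9116 ft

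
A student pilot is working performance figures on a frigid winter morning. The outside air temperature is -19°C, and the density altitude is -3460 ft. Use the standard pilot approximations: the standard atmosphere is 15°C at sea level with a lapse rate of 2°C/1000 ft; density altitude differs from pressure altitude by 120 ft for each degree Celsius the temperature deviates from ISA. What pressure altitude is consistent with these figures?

DA = PA + 120 × (OAT − (15 − 2·PA/1000)) = PA + 120·OAT − 1800 + 0.24·PA = 1.24·PA + 120·OAT − 1800.
So 1.24·PA = -3460 − 120 × (-19) + 1800 = 620.
PA = 620 / 1.24 = 500 ft.

500 ft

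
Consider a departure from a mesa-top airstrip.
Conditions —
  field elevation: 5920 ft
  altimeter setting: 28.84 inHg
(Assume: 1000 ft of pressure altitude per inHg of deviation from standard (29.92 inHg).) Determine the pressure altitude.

Pressure correction = (29.92 − 28.84) × 1000 = +1080 ft.
Pressure altitude = 5920 + (+1080) = 7000 ft.

7000 ft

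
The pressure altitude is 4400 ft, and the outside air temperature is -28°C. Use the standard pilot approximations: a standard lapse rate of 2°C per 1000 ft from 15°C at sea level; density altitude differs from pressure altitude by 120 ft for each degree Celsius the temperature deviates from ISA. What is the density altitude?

296 ft

ISA temperature at 4400 ft = 15 − 2 × (4400/1000) = 6.2°C.
ISA deviation = -28 − 6.2 = -34.2°C.
Density altitude = 4400 + 120 × (-34.2) = 4400 + (-4104) = 296 ft.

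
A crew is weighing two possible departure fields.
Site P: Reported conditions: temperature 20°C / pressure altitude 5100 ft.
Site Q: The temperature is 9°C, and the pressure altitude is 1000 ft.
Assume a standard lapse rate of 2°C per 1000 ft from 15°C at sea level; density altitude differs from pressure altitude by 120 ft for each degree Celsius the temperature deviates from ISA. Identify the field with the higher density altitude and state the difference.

Site P: ISA temp = 4.8°C, deviation +15.2°C, DA = 5100 + 120 × 15.2 = 6924 ft.
Site Q: ISA temp = 13°C, deviation -4°C, DA = 1000 + 120 × (-4) = 520 ft.
Site P is higher by 6924 − 520 = 6404 ft.

Site P by 6404 ft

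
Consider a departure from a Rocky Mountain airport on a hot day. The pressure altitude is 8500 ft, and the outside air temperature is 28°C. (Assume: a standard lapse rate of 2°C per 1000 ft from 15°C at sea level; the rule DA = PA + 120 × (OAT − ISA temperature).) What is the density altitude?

ISA temperature at 8500 ft = 15 − 2 × (8500/1000) = -2°C.
ISA deviation = 28 − (-2) = +30°C.
Density altitude = 8500 + 120 × (30) = 8500 + (+3600) = 12100 ft.

12100 ft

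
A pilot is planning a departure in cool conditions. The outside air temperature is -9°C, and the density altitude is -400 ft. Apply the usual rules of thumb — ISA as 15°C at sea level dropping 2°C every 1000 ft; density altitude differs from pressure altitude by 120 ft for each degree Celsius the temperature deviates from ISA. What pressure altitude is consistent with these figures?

DA = PA + 120 × (OAT − (15 − 2·PA/1000)) = PA + 120·OAT − 1800 + 0.24·PA = 1.24·PA + 120·OAT − 1800.
So 1.24·PA = -400 − 120 × (-9) + 1800 = 2480.
PA = 2480 / 1.24 = 2000 ft.

2000 ft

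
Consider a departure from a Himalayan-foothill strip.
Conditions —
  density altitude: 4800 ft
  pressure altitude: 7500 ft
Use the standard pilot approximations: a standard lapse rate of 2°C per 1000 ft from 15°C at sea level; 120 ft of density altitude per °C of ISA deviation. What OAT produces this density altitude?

-22.5°C

Density altitude − pressure altitude = 4800 − 7500 = -2700 ft.
At 120 ft/°C that is an ISA deviation of -2700/120 = -22.5°C.
ISA temperature at 7500 ft = 15 − 2 × (7500/1000) = 0°C.
OAT = ISA + deviation = 0 + (-22.5) = -22.5°C.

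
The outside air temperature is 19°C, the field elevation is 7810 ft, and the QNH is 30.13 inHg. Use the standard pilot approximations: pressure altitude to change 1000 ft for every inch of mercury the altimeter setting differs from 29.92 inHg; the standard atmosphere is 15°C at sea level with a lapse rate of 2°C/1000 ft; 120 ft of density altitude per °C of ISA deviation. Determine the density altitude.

9904 ft

Pressure altitude = 7810 + (29.92 − 30.13) × 1000 = 7810 + (-210) = 7600 ft.
ISA temperature at 7600 ft = 15 − 2 × (7600/1000) = -0.2°C.
ISA deviation = 19 − (-0.2) = +19.2°C.
Density altitude = 7600 + 120 × (19.2) = 9904 ft.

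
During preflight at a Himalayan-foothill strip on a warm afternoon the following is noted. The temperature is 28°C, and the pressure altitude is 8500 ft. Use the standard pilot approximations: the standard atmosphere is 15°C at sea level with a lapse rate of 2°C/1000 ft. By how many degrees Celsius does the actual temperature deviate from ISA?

ISA temperature at 8500 ft = 15 − 2 × (8500/1000) = -2°C.
Deviation = OAT − ISA = 28 − (-2) = +30°C.

ISA+30°C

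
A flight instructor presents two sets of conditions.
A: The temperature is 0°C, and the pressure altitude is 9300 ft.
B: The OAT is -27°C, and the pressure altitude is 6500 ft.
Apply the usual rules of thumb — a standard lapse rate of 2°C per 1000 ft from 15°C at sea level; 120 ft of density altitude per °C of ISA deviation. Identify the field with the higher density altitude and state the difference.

A: ISA temp = -3.6°C, deviation +3.6°C, DA = 9300 + 120 × 3.6 = 9732 ft.
B: ISA temp = 2°C, deviation -29°C, DA = 6500 + 120 × (-29) = 3020 ft.
A is higher by 9732 − 3020 = 6712 ft.

A by 6712 ft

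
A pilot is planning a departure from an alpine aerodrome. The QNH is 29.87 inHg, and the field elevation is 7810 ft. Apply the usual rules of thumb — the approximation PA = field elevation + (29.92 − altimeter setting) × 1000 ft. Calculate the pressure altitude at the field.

7860 ft

Pressure correction = (29.92 − 29.87) × 1000 = +50 ft.
Pressure altitude = 7810 + (+50) = 7860 ft.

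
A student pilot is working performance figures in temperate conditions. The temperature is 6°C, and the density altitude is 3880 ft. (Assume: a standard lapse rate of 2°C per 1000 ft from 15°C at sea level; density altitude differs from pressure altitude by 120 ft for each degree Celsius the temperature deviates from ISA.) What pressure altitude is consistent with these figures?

DA = PA + 120 × (OAT − (15 − 2·PA/1000)) = PA + 120·OAT − 1800 + 0.24·PA = 1.24·PA + 120·OAT − 1800.
So 1.24·PA = 3880 − 120 × 6 + 1800 = 4960.
PA = 4960 / 1.24 = 4000 ft.

4000 ft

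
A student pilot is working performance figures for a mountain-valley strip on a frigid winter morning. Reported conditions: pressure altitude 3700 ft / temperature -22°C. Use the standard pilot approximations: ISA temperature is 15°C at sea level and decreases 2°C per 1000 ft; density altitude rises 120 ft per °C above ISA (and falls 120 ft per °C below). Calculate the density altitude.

ISA temperature at 3700 ft = 15 − 2 × (3700/1000) = 7.6°C.
ISA deviation = -22 − 7.6 = -29.6°C.
Density altitude = 3700 + 120 × (-29.6) = 3700 + (-3552) = 148 ft.

148 ft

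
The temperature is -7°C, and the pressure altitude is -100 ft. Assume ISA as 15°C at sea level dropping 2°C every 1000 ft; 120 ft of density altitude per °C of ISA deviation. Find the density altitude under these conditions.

ISA temperature at -100 ft = 15 − 2 × (-100/1000) = 15.2°C.
ISA deviation = -7 − 15.2 = -22.2°C.
Density altitude = -100 + 120 × (-22.2) = -100 + (-2664) = -2764 ft.

-2764 ft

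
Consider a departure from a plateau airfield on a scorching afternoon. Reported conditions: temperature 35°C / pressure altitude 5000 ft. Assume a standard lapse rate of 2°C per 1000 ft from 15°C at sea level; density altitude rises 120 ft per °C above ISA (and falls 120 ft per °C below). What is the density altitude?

8600 ft

ISA temperature at 5000 ft = 15 − 2 × (5000/1000) = 5°C.
ISA deviation = 35 − 5 = +30°C.
Density altitude = 5000 + 120 × (30) = 5000 + (+3600) = 8600 ft.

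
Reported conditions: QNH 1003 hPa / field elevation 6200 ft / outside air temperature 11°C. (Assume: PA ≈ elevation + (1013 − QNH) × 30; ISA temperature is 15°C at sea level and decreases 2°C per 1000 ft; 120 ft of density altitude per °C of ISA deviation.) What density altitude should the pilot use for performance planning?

7580 ft

Pressure altitude = 6200 + (1013 − 1003) × 30 = 6200 + (+300) = 6500 ft.
ISA temperature at 6500 ft = 15 − 2 × (6500/1000) = 2°C.
ISA deviation = 11 − 2 = +9°C.
Density altitude = 6500 + 120 × (9) = 7580 ft.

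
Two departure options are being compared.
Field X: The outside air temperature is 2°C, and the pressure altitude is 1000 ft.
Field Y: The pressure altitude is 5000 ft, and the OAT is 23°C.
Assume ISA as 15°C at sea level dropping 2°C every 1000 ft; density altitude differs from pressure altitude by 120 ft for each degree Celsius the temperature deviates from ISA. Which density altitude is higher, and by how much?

Field X: ISA temp = 13°C, deviation -11°C, DA = 1000 + 120 × (-11) = -320 ft.
Field Y: ISA temp = 5°C, deviation +18°C, DA = 5000 + 120 × 18 = 7160 ft.
Field Y is higher by 7160 − (-320) = 7480 ft.

Field Y by 7480 ft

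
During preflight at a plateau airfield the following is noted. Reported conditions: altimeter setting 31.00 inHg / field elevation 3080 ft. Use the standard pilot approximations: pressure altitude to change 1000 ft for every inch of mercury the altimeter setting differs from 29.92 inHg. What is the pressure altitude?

Pressure correction = (29.92 − 31.00) × 1000 = -1080 ft.
Pressure altitude = 3080 + (-1080) = 2000 ft.

2000 ft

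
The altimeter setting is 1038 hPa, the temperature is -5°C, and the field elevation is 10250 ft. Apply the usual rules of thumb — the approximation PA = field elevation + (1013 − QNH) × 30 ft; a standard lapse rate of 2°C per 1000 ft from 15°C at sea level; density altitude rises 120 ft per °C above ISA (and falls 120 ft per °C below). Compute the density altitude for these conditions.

9380 ft

Pressure altitude = 10250 + (1013 − 1038) × 30 = 10250 + (-750) = 9500 ft.
ISA temperature at 9500 ft = 15 − 2 × (9500/1000) = -4°C.
ISA deviation = -5 − (-4) = -1°C.
Density altitude = 9500 + 120 × (-1) = 9380 ft.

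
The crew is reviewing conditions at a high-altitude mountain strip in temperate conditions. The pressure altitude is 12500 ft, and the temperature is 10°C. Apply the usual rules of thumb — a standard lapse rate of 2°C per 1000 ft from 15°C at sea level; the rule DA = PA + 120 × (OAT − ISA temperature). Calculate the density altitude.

14900 ft

ISA temperature at 12500 ft = 15 − 2 × (12500/1000) = -10°C.
ISA deviation = 10 − (-10) = +20°C.
Density altitude = 12500 + 120 × (20) = 12500 + (+2400) = 14900 ft.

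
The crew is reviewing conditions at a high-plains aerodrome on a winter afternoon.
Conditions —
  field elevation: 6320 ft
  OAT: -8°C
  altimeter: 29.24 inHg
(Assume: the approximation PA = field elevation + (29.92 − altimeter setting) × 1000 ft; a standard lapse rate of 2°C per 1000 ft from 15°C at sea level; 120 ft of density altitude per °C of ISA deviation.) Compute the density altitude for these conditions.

5920 ft

Pressure altitude = 6320 + (29.92 − 29.24) × 1000 = 6320 + (+680) = 7000 ft.
ISA temperature at 7000 ft = 15 − 2 × (7000/1000) = 1°C.
ISA deviation = -8 − 1 = -9°C.
Density altitude = 7000 + 120 × (-9) = 5920 ft.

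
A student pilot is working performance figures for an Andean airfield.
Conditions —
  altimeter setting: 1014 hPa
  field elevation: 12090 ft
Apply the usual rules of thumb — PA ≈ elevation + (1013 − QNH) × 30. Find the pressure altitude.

Pressure correction = (1013 − 1014) × 30 = -30 ft.
Pressure altitude = 12090 + (-30) = 12060 ft.

12060 ft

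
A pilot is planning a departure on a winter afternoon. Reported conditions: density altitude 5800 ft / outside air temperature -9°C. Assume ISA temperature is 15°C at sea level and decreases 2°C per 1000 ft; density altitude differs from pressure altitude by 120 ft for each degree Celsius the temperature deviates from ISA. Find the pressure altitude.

7000 ft

DA = PA + 120 × (OAT − (15 − 2·PA/1000)) = PA + 120·OAT − 1800 + 0.24·PA = 1.24·PA + 120·OAT − 1800.
So 1.24·PA = 5800 − 120 × (-9) + 1800 = 8680.
PA = 8680 / 1.24 = 7000 ft.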